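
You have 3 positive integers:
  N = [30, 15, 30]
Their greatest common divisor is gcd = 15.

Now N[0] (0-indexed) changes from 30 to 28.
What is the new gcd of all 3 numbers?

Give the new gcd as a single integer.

Numbers: [30, 15, 30], gcd = 15
Change: index 0, 30 -> 28
gcd of the OTHER numbers (without index 0): gcd([15, 30]) = 15
New gcd = gcd(g_others, new_val) = gcd(15, 28) = 1

Answer: 1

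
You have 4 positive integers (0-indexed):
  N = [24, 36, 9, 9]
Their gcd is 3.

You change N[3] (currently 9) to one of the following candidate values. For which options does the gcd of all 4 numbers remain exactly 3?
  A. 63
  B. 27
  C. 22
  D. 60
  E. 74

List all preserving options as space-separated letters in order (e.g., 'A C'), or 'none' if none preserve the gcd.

Old gcd = 3; gcd of others (without N[3]) = 3
New gcd for candidate v: gcd(3, v). Preserves old gcd iff gcd(3, v) = 3.
  Option A: v=63, gcd(3,63)=3 -> preserves
  Option B: v=27, gcd(3,27)=3 -> preserves
  Option C: v=22, gcd(3,22)=1 -> changes
  Option D: v=60, gcd(3,60)=3 -> preserves
  Option E: v=74, gcd(3,74)=1 -> changes

Answer: A B D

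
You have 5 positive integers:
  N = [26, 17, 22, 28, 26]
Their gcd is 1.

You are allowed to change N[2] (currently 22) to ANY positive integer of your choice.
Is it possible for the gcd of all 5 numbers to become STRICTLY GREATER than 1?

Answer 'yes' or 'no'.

Answer: no

Derivation:
Current gcd = 1
gcd of all OTHER numbers (without N[2]=22): gcd([26, 17, 28, 26]) = 1
The new gcd after any change is gcd(1, new_value).
This can be at most 1.
Since 1 = old gcd 1, the gcd can only stay the same or decrease.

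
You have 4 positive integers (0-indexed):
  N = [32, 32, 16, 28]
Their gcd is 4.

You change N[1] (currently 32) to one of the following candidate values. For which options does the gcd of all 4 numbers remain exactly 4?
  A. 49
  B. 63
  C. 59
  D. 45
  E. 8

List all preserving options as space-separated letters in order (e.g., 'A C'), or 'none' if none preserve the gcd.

Old gcd = 4; gcd of others (without N[1]) = 4
New gcd for candidate v: gcd(4, v). Preserves old gcd iff gcd(4, v) = 4.
  Option A: v=49, gcd(4,49)=1 -> changes
  Option B: v=63, gcd(4,63)=1 -> changes
  Option C: v=59, gcd(4,59)=1 -> changes
  Option D: v=45, gcd(4,45)=1 -> changes
  Option E: v=8, gcd(4,8)=4 -> preserves

Answer: E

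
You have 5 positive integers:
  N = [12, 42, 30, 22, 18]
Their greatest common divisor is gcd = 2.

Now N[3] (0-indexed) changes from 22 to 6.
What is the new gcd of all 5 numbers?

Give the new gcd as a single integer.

Answer: 6

Derivation:
Numbers: [12, 42, 30, 22, 18], gcd = 2
Change: index 3, 22 -> 6
gcd of the OTHER numbers (without index 3): gcd([12, 42, 30, 18]) = 6
New gcd = gcd(g_others, new_val) = gcd(6, 6) = 6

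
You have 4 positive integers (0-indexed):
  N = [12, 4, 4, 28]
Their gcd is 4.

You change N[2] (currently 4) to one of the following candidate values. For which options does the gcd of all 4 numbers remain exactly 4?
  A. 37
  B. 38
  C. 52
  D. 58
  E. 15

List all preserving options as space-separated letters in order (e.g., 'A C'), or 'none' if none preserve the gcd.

Old gcd = 4; gcd of others (without N[2]) = 4
New gcd for candidate v: gcd(4, v). Preserves old gcd iff gcd(4, v) = 4.
  Option A: v=37, gcd(4,37)=1 -> changes
  Option B: v=38, gcd(4,38)=2 -> changes
  Option C: v=52, gcd(4,52)=4 -> preserves
  Option D: v=58, gcd(4,58)=2 -> changes
  Option E: v=15, gcd(4,15)=1 -> changes

Answer: C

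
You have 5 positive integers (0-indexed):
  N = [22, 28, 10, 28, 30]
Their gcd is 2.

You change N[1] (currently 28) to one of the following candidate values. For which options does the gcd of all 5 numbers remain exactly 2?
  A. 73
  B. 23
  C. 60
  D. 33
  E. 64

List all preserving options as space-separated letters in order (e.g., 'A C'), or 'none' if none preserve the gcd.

Answer: C E

Derivation:
Old gcd = 2; gcd of others (without N[1]) = 2
New gcd for candidate v: gcd(2, v). Preserves old gcd iff gcd(2, v) = 2.
  Option A: v=73, gcd(2,73)=1 -> changes
  Option B: v=23, gcd(2,23)=1 -> changes
  Option C: v=60, gcd(2,60)=2 -> preserves
  Option D: v=33, gcd(2,33)=1 -> changes
  Option E: v=64, gcd(2,64)=2 -> preserves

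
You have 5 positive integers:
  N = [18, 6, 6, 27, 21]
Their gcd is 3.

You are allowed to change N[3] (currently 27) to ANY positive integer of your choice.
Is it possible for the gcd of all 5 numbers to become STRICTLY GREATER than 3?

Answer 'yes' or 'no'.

Answer: no

Derivation:
Current gcd = 3
gcd of all OTHER numbers (without N[3]=27): gcd([18, 6, 6, 21]) = 3
The new gcd after any change is gcd(3, new_value).
This can be at most 3.
Since 3 = old gcd 3, the gcd can only stay the same or decrease.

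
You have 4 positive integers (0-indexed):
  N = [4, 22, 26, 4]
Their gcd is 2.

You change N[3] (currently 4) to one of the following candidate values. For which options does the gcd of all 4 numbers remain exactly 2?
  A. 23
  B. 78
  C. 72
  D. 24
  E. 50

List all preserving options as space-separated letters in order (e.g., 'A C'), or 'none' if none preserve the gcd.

Old gcd = 2; gcd of others (without N[3]) = 2
New gcd for candidate v: gcd(2, v). Preserves old gcd iff gcd(2, v) = 2.
  Option A: v=23, gcd(2,23)=1 -> changes
  Option B: v=78, gcd(2,78)=2 -> preserves
  Option C: v=72, gcd(2,72)=2 -> preserves
  Option D: v=24, gcd(2,24)=2 -> preserves
  Option E: v=50, gcd(2,50)=2 -> preserves

Answer: B C D E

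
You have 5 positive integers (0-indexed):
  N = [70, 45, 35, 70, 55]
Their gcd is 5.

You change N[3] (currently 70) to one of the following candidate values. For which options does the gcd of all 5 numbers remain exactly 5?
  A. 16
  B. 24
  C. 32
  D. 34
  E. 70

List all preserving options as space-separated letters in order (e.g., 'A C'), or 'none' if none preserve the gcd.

Answer: E

Derivation:
Old gcd = 5; gcd of others (without N[3]) = 5
New gcd for candidate v: gcd(5, v). Preserves old gcd iff gcd(5, v) = 5.
  Option A: v=16, gcd(5,16)=1 -> changes
  Option B: v=24, gcd(5,24)=1 -> changes
  Option C: v=32, gcd(5,32)=1 -> changes
  Option D: v=34, gcd(5,34)=1 -> changes
  Option E: v=70, gcd(5,70)=5 -> preserves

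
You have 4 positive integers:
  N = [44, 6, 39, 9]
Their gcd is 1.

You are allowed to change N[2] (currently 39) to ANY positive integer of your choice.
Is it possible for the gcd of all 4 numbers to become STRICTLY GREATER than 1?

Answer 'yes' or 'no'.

Answer: no

Derivation:
Current gcd = 1
gcd of all OTHER numbers (without N[2]=39): gcd([44, 6, 9]) = 1
The new gcd after any change is gcd(1, new_value).
This can be at most 1.
Since 1 = old gcd 1, the gcd can only stay the same or decrease.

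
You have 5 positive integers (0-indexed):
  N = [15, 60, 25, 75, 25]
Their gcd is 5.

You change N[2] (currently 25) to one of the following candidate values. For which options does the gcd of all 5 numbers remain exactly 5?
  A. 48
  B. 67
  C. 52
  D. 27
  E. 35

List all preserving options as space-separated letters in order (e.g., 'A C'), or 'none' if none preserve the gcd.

Answer: E

Derivation:
Old gcd = 5; gcd of others (without N[2]) = 5
New gcd for candidate v: gcd(5, v). Preserves old gcd iff gcd(5, v) = 5.
  Option A: v=48, gcd(5,48)=1 -> changes
  Option B: v=67, gcd(5,67)=1 -> changes
  Option C: v=52, gcd(5,52)=1 -> changes
  Option D: v=27, gcd(5,27)=1 -> changes
  Option E: v=35, gcd(5,35)=5 -> preserves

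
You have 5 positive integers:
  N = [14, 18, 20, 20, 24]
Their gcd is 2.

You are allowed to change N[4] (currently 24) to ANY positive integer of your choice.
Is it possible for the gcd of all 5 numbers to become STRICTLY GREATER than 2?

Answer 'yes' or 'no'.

Current gcd = 2
gcd of all OTHER numbers (without N[4]=24): gcd([14, 18, 20, 20]) = 2
The new gcd after any change is gcd(2, new_value).
This can be at most 2.
Since 2 = old gcd 2, the gcd can only stay the same or decrease.

Answer: no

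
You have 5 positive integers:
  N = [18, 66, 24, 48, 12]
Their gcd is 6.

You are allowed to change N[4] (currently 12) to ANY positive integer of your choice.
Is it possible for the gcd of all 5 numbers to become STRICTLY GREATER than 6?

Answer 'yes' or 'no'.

Answer: no

Derivation:
Current gcd = 6
gcd of all OTHER numbers (without N[4]=12): gcd([18, 66, 24, 48]) = 6
The new gcd after any change is gcd(6, new_value).
This can be at most 6.
Since 6 = old gcd 6, the gcd can only stay the same or decrease.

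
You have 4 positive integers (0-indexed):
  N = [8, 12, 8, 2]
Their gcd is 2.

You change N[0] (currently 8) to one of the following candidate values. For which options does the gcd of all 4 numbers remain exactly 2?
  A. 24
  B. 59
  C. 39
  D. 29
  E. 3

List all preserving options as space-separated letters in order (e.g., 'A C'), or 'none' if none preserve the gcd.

Answer: A

Derivation:
Old gcd = 2; gcd of others (without N[0]) = 2
New gcd for candidate v: gcd(2, v). Preserves old gcd iff gcd(2, v) = 2.
  Option A: v=24, gcd(2,24)=2 -> preserves
  Option B: v=59, gcd(2,59)=1 -> changes
  Option C: v=39, gcd(2,39)=1 -> changes
  Option D: v=29, gcd(2,29)=1 -> changes
  Option E: v=3, gcd(2,3)=1 -> changes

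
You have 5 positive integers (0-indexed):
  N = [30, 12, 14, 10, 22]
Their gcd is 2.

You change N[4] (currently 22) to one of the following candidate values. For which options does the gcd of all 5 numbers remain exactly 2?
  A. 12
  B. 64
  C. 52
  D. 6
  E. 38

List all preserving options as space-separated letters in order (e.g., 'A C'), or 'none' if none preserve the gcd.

Old gcd = 2; gcd of others (without N[4]) = 2
New gcd for candidate v: gcd(2, v). Preserves old gcd iff gcd(2, v) = 2.
  Option A: v=12, gcd(2,12)=2 -> preserves
  Option B: v=64, gcd(2,64)=2 -> preserves
  Option C: v=52, gcd(2,52)=2 -> preserves
  Option D: v=6, gcd(2,6)=2 -> preserves
  Option E: v=38, gcd(2,38)=2 -> preserves

Answer: A B C D E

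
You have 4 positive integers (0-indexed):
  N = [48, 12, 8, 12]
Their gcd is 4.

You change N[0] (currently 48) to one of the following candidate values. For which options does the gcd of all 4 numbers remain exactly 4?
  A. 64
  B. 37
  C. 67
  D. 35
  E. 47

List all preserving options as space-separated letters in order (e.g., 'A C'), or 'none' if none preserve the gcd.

Answer: A

Derivation:
Old gcd = 4; gcd of others (without N[0]) = 4
New gcd for candidate v: gcd(4, v). Preserves old gcd iff gcd(4, v) = 4.
  Option A: v=64, gcd(4,64)=4 -> preserves
  Option B: v=37, gcd(4,37)=1 -> changes
  Option C: v=67, gcd(4,67)=1 -> changes
  Option D: v=35, gcd(4,35)=1 -> changes
  Option E: v=47, gcd(4,47)=1 -> changes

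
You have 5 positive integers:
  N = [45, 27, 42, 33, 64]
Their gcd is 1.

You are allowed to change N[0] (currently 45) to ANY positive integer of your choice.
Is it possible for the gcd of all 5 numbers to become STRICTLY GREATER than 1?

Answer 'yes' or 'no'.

Current gcd = 1
gcd of all OTHER numbers (without N[0]=45): gcd([27, 42, 33, 64]) = 1
The new gcd after any change is gcd(1, new_value).
This can be at most 1.
Since 1 = old gcd 1, the gcd can only stay the same or decrease.

Answer: no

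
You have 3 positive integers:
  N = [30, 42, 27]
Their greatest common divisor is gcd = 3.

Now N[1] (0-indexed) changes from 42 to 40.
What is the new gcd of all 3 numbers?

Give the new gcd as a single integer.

Numbers: [30, 42, 27], gcd = 3
Change: index 1, 42 -> 40
gcd of the OTHER numbers (without index 1): gcd([30, 27]) = 3
New gcd = gcd(g_others, new_val) = gcd(3, 40) = 1

Answer: 1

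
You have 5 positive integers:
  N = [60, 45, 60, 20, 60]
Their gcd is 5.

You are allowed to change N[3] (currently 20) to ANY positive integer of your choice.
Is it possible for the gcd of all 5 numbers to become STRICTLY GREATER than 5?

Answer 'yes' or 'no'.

Current gcd = 5
gcd of all OTHER numbers (without N[3]=20): gcd([60, 45, 60, 60]) = 15
The new gcd after any change is gcd(15, new_value).
This can be at most 15.
Since 15 > old gcd 5, the gcd CAN increase (e.g., set N[3] = 15).

Answer: yes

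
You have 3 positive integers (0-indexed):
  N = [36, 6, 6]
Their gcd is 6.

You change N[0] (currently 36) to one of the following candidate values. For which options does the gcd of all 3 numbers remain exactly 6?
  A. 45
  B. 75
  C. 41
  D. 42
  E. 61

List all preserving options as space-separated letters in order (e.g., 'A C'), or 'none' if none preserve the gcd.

Old gcd = 6; gcd of others (without N[0]) = 6
New gcd for candidate v: gcd(6, v). Preserves old gcd iff gcd(6, v) = 6.
  Option A: v=45, gcd(6,45)=3 -> changes
  Option B: v=75, gcd(6,75)=3 -> changes
  Option C: v=41, gcd(6,41)=1 -> changes
  Option D: v=42, gcd(6,42)=6 -> preserves
  Option E: v=61, gcd(6,61)=1 -> changes

Answer: D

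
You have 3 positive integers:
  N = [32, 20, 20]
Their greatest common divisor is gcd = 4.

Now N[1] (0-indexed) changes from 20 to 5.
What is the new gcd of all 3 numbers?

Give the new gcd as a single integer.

Numbers: [32, 20, 20], gcd = 4
Change: index 1, 20 -> 5
gcd of the OTHER numbers (without index 1): gcd([32, 20]) = 4
New gcd = gcd(g_others, new_val) = gcd(4, 5) = 1

Answer: 1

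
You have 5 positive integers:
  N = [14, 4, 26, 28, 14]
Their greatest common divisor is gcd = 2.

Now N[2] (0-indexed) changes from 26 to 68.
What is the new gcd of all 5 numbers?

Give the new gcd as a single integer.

Answer: 2

Derivation:
Numbers: [14, 4, 26, 28, 14], gcd = 2
Change: index 2, 26 -> 68
gcd of the OTHER numbers (without index 2): gcd([14, 4, 28, 14]) = 2
New gcd = gcd(g_others, new_val) = gcd(2, 68) = 2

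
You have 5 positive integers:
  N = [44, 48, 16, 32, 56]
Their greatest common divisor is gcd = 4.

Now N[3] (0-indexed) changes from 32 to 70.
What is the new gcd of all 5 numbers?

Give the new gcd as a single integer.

Answer: 2

Derivation:
Numbers: [44, 48, 16, 32, 56], gcd = 4
Change: index 3, 32 -> 70
gcd of the OTHER numbers (without index 3): gcd([44, 48, 16, 56]) = 4
New gcd = gcd(g_others, new_val) = gcd(4, 70) = 2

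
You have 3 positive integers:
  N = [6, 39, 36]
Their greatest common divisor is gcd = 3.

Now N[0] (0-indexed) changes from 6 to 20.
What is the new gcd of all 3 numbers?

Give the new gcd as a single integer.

Numbers: [6, 39, 36], gcd = 3
Change: index 0, 6 -> 20
gcd of the OTHER numbers (without index 0): gcd([39, 36]) = 3
New gcd = gcd(g_others, new_val) = gcd(3, 20) = 1

Answer: 1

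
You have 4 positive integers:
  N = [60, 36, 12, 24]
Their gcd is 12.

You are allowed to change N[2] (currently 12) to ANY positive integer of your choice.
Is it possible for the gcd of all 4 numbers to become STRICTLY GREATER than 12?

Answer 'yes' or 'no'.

Current gcd = 12
gcd of all OTHER numbers (without N[2]=12): gcd([60, 36, 24]) = 12
The new gcd after any change is gcd(12, new_value).
This can be at most 12.
Since 12 = old gcd 12, the gcd can only stay the same or decrease.

Answer: no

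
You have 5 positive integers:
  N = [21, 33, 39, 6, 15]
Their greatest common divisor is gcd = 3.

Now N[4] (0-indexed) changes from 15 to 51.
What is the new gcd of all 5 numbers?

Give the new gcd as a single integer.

Answer: 3

Derivation:
Numbers: [21, 33, 39, 6, 15], gcd = 3
Change: index 4, 15 -> 51
gcd of the OTHER numbers (without index 4): gcd([21, 33, 39, 6]) = 3
New gcd = gcd(g_others, new_val) = gcd(3, 51) = 3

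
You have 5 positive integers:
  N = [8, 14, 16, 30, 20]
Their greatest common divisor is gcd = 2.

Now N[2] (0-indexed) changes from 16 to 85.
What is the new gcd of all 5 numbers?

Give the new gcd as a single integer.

Numbers: [8, 14, 16, 30, 20], gcd = 2
Change: index 2, 16 -> 85
gcd of the OTHER numbers (without index 2): gcd([8, 14, 30, 20]) = 2
New gcd = gcd(g_others, new_val) = gcd(2, 85) = 1

Answer: 1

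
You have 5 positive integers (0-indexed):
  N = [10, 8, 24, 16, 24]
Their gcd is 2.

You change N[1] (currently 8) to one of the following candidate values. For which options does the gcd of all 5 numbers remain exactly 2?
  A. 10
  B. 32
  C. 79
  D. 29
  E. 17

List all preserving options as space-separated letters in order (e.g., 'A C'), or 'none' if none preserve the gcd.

Answer: A B

Derivation:
Old gcd = 2; gcd of others (without N[1]) = 2
New gcd for candidate v: gcd(2, v). Preserves old gcd iff gcd(2, v) = 2.
  Option A: v=10, gcd(2,10)=2 -> preserves
  Option B: v=32, gcd(2,32)=2 -> preserves
  Option C: v=79, gcd(2,79)=1 -> changes
  Option D: v=29, gcd(2,29)=1 -> changes
  Option E: v=17, gcd(2,17)=1 -> changes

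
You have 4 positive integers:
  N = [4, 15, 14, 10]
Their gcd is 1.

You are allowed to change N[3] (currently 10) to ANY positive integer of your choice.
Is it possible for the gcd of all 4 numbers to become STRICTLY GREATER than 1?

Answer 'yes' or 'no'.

Current gcd = 1
gcd of all OTHER numbers (without N[3]=10): gcd([4, 15, 14]) = 1
The new gcd after any change is gcd(1, new_value).
This can be at most 1.
Since 1 = old gcd 1, the gcd can only stay the same or decrease.

Answer: no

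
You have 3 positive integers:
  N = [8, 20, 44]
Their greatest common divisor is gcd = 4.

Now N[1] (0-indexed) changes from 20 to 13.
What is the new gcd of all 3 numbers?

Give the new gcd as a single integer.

Numbers: [8, 20, 44], gcd = 4
Change: index 1, 20 -> 13
gcd of the OTHER numbers (without index 1): gcd([8, 44]) = 4
New gcd = gcd(g_others, new_val) = gcd(4, 13) = 1

Answer: 1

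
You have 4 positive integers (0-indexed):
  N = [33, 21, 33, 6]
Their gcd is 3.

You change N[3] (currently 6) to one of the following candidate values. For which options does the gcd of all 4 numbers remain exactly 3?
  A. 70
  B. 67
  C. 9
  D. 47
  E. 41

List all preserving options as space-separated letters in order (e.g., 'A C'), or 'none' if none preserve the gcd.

Answer: C

Derivation:
Old gcd = 3; gcd of others (without N[3]) = 3
New gcd for candidate v: gcd(3, v). Preserves old gcd iff gcd(3, v) = 3.
  Option A: v=70, gcd(3,70)=1 -> changes
  Option B: v=67, gcd(3,67)=1 -> changes
  Option C: v=9, gcd(3,9)=3 -> preserves
  Option D: v=47, gcd(3,47)=1 -> changes
  Option E: v=41, gcd(3,41)=1 -> changes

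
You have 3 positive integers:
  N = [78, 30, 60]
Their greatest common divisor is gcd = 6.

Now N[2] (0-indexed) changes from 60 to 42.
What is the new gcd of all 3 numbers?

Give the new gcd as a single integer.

Numbers: [78, 30, 60], gcd = 6
Change: index 2, 60 -> 42
gcd of the OTHER numbers (without index 2): gcd([78, 30]) = 6
New gcd = gcd(g_others, new_val) = gcd(6, 42) = 6

Answer: 6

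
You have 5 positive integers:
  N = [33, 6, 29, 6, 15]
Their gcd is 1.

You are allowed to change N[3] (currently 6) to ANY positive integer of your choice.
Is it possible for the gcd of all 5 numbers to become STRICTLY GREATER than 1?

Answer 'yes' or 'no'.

Current gcd = 1
gcd of all OTHER numbers (without N[3]=6): gcd([33, 6, 29, 15]) = 1
The new gcd after any change is gcd(1, new_value).
This can be at most 1.
Since 1 = old gcd 1, the gcd can only stay the same or decrease.

Answer: no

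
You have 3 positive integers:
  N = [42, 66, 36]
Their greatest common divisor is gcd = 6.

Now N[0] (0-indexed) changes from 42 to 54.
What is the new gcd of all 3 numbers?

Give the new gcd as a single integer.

Answer: 6

Derivation:
Numbers: [42, 66, 36], gcd = 6
Change: index 0, 42 -> 54
gcd of the OTHER numbers (without index 0): gcd([66, 36]) = 6
New gcd = gcd(g_others, new_val) = gcd(6, 54) = 6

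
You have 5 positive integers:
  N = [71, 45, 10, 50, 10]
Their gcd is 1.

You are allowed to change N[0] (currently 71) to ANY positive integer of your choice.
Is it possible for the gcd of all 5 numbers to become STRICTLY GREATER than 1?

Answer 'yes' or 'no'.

Current gcd = 1
gcd of all OTHER numbers (without N[0]=71): gcd([45, 10, 50, 10]) = 5
The new gcd after any change is gcd(5, new_value).
This can be at most 5.
Since 5 > old gcd 1, the gcd CAN increase (e.g., set N[0] = 5).

Answer: yes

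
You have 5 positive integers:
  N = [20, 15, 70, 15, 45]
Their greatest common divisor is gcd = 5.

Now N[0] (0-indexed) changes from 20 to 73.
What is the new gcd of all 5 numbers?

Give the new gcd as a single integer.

Numbers: [20, 15, 70, 15, 45], gcd = 5
Change: index 0, 20 -> 73
gcd of the OTHER numbers (without index 0): gcd([15, 70, 15, 45]) = 5
New gcd = gcd(g_others, new_val) = gcd(5, 73) = 1

Answer: 1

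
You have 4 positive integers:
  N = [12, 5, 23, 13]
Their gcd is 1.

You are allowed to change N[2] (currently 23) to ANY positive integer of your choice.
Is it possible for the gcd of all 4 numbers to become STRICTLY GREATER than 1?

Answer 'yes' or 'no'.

Answer: no

Derivation:
Current gcd = 1
gcd of all OTHER numbers (without N[2]=23): gcd([12, 5, 13]) = 1
The new gcd after any change is gcd(1, new_value).
This can be at most 1.
Since 1 = old gcd 1, the gcd can only stay the same or decrease.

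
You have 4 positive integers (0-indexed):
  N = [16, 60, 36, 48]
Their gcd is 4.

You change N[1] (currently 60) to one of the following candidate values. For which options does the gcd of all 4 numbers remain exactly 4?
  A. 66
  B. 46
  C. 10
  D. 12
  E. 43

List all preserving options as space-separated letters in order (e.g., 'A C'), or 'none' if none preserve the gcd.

Old gcd = 4; gcd of others (without N[1]) = 4
New gcd for candidate v: gcd(4, v). Preserves old gcd iff gcd(4, v) = 4.
  Option A: v=66, gcd(4,66)=2 -> changes
  Option B: v=46, gcd(4,46)=2 -> changes
  Option C: v=10, gcd(4,10)=2 -> changes
  Option D: v=12, gcd(4,12)=4 -> preserves
  Option E: v=43, gcd(4,43)=1 -> changes

Answer: D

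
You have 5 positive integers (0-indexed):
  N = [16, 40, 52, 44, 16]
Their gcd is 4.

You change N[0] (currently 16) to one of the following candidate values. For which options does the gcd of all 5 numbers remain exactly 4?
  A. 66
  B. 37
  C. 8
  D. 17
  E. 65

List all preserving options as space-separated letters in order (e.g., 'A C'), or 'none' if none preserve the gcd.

Old gcd = 4; gcd of others (without N[0]) = 4
New gcd for candidate v: gcd(4, v). Preserves old gcd iff gcd(4, v) = 4.
  Option A: v=66, gcd(4,66)=2 -> changes
  Option B: v=37, gcd(4,37)=1 -> changes
  Option C: v=8, gcd(4,8)=4 -> preserves
  Option D: v=17, gcd(4,17)=1 -> changes
  Option E: v=65, gcd(4,65)=1 -> changes

Answer: C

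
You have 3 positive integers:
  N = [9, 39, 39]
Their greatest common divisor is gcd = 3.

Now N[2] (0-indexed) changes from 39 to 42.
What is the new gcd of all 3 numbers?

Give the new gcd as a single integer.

Answer: 3

Derivation:
Numbers: [9, 39, 39], gcd = 3
Change: index 2, 39 -> 42
gcd of the OTHER numbers (without index 2): gcd([9, 39]) = 3
New gcd = gcd(g_others, new_val) = gcd(3, 42) = 3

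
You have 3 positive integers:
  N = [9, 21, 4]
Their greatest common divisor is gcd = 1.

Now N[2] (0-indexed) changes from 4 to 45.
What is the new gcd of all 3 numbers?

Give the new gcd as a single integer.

Answer: 3

Derivation:
Numbers: [9, 21, 4], gcd = 1
Change: index 2, 4 -> 45
gcd of the OTHER numbers (without index 2): gcd([9, 21]) = 3
New gcd = gcd(g_others, new_val) = gcd(3, 45) = 3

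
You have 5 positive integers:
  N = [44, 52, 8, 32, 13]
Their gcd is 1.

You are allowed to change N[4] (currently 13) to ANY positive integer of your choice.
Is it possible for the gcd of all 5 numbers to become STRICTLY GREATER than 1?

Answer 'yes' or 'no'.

Current gcd = 1
gcd of all OTHER numbers (without N[4]=13): gcd([44, 52, 8, 32]) = 4
The new gcd after any change is gcd(4, new_value).
This can be at most 4.
Since 4 > old gcd 1, the gcd CAN increase (e.g., set N[4] = 4).

Answer: yes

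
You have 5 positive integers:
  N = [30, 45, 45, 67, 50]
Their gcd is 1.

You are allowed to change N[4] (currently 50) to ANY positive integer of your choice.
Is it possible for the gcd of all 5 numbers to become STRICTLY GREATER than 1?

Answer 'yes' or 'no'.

Current gcd = 1
gcd of all OTHER numbers (without N[4]=50): gcd([30, 45, 45, 67]) = 1
The new gcd after any change is gcd(1, new_value).
This can be at most 1.
Since 1 = old gcd 1, the gcd can only stay the same or decrease.

Answer: no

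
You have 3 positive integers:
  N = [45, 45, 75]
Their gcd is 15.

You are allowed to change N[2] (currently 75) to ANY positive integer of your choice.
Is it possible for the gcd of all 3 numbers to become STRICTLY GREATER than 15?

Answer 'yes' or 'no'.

Answer: yes

Derivation:
Current gcd = 15
gcd of all OTHER numbers (without N[2]=75): gcd([45, 45]) = 45
The new gcd after any change is gcd(45, new_value).
This can be at most 45.
Since 45 > old gcd 15, the gcd CAN increase (e.g., set N[2] = 45).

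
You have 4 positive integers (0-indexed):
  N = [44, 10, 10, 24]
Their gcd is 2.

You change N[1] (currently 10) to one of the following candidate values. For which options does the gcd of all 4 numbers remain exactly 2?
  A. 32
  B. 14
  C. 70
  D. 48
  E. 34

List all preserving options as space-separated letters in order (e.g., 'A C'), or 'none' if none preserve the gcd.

Old gcd = 2; gcd of others (without N[1]) = 2
New gcd for candidate v: gcd(2, v). Preserves old gcd iff gcd(2, v) = 2.
  Option A: v=32, gcd(2,32)=2 -> preserves
  Option B: v=14, gcd(2,14)=2 -> preserves
  Option C: v=70, gcd(2,70)=2 -> preserves
  Option D: v=48, gcd(2,48)=2 -> preserves
  Option E: v=34, gcd(2,34)=2 -> preserves

Answer: A B C D E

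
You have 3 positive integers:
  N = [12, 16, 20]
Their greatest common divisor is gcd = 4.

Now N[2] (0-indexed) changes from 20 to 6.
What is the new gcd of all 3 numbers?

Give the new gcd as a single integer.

Numbers: [12, 16, 20], gcd = 4
Change: index 2, 20 -> 6
gcd of the OTHER numbers (without index 2): gcd([12, 16]) = 4
New gcd = gcd(g_others, new_val) = gcd(4, 6) = 2

Answer: 2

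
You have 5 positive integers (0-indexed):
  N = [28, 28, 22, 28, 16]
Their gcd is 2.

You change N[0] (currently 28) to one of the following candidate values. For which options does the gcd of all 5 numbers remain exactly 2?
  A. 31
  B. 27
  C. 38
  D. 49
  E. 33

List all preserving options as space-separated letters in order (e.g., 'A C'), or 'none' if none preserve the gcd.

Old gcd = 2; gcd of others (without N[0]) = 2
New gcd for candidate v: gcd(2, v). Preserves old gcd iff gcd(2, v) = 2.
  Option A: v=31, gcd(2,31)=1 -> changes
  Option B: v=27, gcd(2,27)=1 -> changes
  Option C: v=38, gcd(2,38)=2 -> preserves
  Option D: v=49, gcd(2,49)=1 -> changes
  Option E: v=33, gcd(2,33)=1 -> changes

Answer: C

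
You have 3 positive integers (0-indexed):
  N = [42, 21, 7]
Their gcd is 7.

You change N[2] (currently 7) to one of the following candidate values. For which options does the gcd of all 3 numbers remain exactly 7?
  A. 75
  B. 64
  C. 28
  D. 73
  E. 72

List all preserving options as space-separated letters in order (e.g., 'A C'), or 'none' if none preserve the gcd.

Old gcd = 7; gcd of others (without N[2]) = 21
New gcd for candidate v: gcd(21, v). Preserves old gcd iff gcd(21, v) = 7.
  Option A: v=75, gcd(21,75)=3 -> changes
  Option B: v=64, gcd(21,64)=1 -> changes
  Option C: v=28, gcd(21,28)=7 -> preserves
  Option D: v=73, gcd(21,73)=1 -> changes
  Option E: v=72, gcd(21,72)=3 -> changes

Answer: C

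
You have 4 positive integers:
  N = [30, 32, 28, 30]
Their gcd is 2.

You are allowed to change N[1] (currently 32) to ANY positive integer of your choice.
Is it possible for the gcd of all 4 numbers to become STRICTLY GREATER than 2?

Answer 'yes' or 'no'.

Answer: no

Derivation:
Current gcd = 2
gcd of all OTHER numbers (without N[1]=32): gcd([30, 28, 30]) = 2
The new gcd after any change is gcd(2, new_value).
This can be at most 2.
Since 2 = old gcd 2, the gcd can only stay the same or decrease.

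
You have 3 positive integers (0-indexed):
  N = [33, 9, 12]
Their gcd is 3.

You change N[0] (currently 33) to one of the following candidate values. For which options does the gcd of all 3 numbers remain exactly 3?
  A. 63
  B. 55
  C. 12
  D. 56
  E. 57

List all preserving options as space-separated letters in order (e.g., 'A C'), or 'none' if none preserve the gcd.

Answer: A C E

Derivation:
Old gcd = 3; gcd of others (without N[0]) = 3
New gcd for candidate v: gcd(3, v). Preserves old gcd iff gcd(3, v) = 3.
  Option A: v=63, gcd(3,63)=3 -> preserves
  Option B: v=55, gcd(3,55)=1 -> changes
  Option C: v=12, gcd(3,12)=3 -> preserves
  Option D: v=56, gcd(3,56)=1 -> changes
  Option E: v=57, gcd(3,57)=3 -> preserves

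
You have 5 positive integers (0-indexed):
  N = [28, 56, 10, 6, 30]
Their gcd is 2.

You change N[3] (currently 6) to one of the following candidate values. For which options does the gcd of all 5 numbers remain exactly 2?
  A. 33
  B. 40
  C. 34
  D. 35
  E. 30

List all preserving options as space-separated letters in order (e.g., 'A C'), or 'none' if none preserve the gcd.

Answer: B C E

Derivation:
Old gcd = 2; gcd of others (without N[3]) = 2
New gcd for candidate v: gcd(2, v). Preserves old gcd iff gcd(2, v) = 2.
  Option A: v=33, gcd(2,33)=1 -> changes
  Option B: v=40, gcd(2,40)=2 -> preserves
  Option C: v=34, gcd(2,34)=2 -> preserves
  Option D: v=35, gcd(2,35)=1 -> changes
  Option E: v=30, gcd(2,30)=2 -> preserves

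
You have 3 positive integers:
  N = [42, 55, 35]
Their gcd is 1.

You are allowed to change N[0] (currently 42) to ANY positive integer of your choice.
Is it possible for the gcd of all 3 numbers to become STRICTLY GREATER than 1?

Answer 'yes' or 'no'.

Current gcd = 1
gcd of all OTHER numbers (without N[0]=42): gcd([55, 35]) = 5
The new gcd after any change is gcd(5, new_value).
This can be at most 5.
Since 5 > old gcd 1, the gcd CAN increase (e.g., set N[0] = 5).

Answer: yes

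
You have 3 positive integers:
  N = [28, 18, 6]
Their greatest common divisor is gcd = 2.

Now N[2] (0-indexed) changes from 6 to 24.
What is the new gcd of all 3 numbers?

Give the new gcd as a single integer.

Numbers: [28, 18, 6], gcd = 2
Change: index 2, 6 -> 24
gcd of the OTHER numbers (without index 2): gcd([28, 18]) = 2
New gcd = gcd(g_others, new_val) = gcd(2, 24) = 2

Answer: 2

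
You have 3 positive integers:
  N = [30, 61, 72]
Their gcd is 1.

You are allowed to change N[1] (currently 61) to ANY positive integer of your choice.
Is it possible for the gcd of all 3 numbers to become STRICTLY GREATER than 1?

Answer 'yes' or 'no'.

Current gcd = 1
gcd of all OTHER numbers (without N[1]=61): gcd([30, 72]) = 6
The new gcd after any change is gcd(6, new_value).
This can be at most 6.
Since 6 > old gcd 1, the gcd CAN increase (e.g., set N[1] = 6).

Answer: yes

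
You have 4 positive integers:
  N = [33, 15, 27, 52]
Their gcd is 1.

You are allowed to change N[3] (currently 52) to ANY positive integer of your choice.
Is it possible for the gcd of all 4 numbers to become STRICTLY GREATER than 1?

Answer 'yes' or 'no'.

Answer: yes

Derivation:
Current gcd = 1
gcd of all OTHER numbers (without N[3]=52): gcd([33, 15, 27]) = 3
The new gcd after any change is gcd(3, new_value).
This can be at most 3.
Since 3 > old gcd 1, the gcd CAN increase (e.g., set N[3] = 3).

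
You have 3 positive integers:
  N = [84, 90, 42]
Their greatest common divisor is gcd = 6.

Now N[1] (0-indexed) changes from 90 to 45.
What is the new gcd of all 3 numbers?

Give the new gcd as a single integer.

Numbers: [84, 90, 42], gcd = 6
Change: index 1, 90 -> 45
gcd of the OTHER numbers (without index 1): gcd([84, 42]) = 42
New gcd = gcd(g_others, new_val) = gcd(42, 45) = 3

Answer: 3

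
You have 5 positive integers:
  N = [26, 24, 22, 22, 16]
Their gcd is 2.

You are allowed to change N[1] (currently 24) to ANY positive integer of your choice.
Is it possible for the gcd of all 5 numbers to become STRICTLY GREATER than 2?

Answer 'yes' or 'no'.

Current gcd = 2
gcd of all OTHER numbers (without N[1]=24): gcd([26, 22, 22, 16]) = 2
The new gcd after any change is gcd(2, new_value).
This can be at most 2.
Since 2 = old gcd 2, the gcd can only stay the same or decrease.

Answer: no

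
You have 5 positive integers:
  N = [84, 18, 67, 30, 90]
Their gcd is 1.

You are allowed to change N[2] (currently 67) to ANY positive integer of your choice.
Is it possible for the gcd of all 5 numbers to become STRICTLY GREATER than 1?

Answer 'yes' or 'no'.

Current gcd = 1
gcd of all OTHER numbers (without N[2]=67): gcd([84, 18, 30, 90]) = 6
The new gcd after any change is gcd(6, new_value).
This can be at most 6.
Since 6 > old gcd 1, the gcd CAN increase (e.g., set N[2] = 6).

Answer: yes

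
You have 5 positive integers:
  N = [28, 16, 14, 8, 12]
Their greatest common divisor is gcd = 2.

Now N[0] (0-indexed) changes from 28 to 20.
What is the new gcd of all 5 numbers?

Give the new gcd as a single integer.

Numbers: [28, 16, 14, 8, 12], gcd = 2
Change: index 0, 28 -> 20
gcd of the OTHER numbers (without index 0): gcd([16, 14, 8, 12]) = 2
New gcd = gcd(g_others, new_val) = gcd(2, 20) = 2

Answer: 2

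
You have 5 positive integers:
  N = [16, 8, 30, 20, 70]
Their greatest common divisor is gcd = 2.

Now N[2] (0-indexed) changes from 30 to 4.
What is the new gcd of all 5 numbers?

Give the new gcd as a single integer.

Answer: 2

Derivation:
Numbers: [16, 8, 30, 20, 70], gcd = 2
Change: index 2, 30 -> 4
gcd of the OTHER numbers (without index 2): gcd([16, 8, 20, 70]) = 2
New gcd = gcd(g_others, new_val) = gcd(2, 4) = 2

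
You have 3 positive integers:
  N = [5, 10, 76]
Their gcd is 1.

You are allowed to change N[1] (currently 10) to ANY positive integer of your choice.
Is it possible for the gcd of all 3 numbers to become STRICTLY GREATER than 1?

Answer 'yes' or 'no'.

Current gcd = 1
gcd of all OTHER numbers (without N[1]=10): gcd([5, 76]) = 1
The new gcd after any change is gcd(1, new_value).
This can be at most 1.
Since 1 = old gcd 1, the gcd can only stay the same or decrease.

Answer: no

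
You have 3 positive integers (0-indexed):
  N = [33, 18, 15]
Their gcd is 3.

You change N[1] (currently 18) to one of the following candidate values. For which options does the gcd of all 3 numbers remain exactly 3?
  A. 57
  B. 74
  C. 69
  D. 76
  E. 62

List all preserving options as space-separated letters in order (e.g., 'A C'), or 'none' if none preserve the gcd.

Old gcd = 3; gcd of others (without N[1]) = 3
New gcd for candidate v: gcd(3, v). Preserves old gcd iff gcd(3, v) = 3.
  Option A: v=57, gcd(3,57)=3 -> preserves
  Option B: v=74, gcd(3,74)=1 -> changes
  Option C: v=69, gcd(3,69)=3 -> preserves
  Option D: v=76, gcd(3,76)=1 -> changes
  Option E: v=62, gcd(3,62)=1 -> changes

Answer: A C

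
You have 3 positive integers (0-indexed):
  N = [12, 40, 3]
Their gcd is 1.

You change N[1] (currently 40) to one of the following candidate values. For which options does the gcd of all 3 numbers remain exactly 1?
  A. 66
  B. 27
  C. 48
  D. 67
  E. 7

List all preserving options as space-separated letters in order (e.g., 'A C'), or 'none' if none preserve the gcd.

Answer: D E

Derivation:
Old gcd = 1; gcd of others (without N[1]) = 3
New gcd for candidate v: gcd(3, v). Preserves old gcd iff gcd(3, v) = 1.
  Option A: v=66, gcd(3,66)=3 -> changes
  Option B: v=27, gcd(3,27)=3 -> changes
  Option C: v=48, gcd(3,48)=3 -> changes
  Option D: v=67, gcd(3,67)=1 -> preserves
  Option E: v=7, gcd(3,7)=1 -> preserves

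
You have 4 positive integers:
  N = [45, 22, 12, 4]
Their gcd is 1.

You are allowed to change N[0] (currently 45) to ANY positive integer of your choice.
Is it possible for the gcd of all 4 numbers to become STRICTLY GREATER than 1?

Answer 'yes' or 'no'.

Answer: yes

Derivation:
Current gcd = 1
gcd of all OTHER numbers (without N[0]=45): gcd([22, 12, 4]) = 2
The new gcd after any change is gcd(2, new_value).
This can be at most 2.
Since 2 > old gcd 1, the gcd CAN increase (e.g., set N[0] = 2).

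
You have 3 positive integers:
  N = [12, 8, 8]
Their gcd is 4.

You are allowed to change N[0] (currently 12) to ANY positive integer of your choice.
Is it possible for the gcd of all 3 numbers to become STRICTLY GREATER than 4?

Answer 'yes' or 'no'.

Current gcd = 4
gcd of all OTHER numbers (without N[0]=12): gcd([8, 8]) = 8
The new gcd after any change is gcd(8, new_value).
This can be at most 8.
Since 8 > old gcd 4, the gcd CAN increase (e.g., set N[0] = 8).

Answer: yes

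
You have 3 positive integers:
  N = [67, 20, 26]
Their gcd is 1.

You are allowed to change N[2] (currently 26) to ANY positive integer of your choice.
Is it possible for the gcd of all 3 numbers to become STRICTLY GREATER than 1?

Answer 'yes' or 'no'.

Current gcd = 1
gcd of all OTHER numbers (without N[2]=26): gcd([67, 20]) = 1
The new gcd after any change is gcd(1, new_value).
This can be at most 1.
Since 1 = old gcd 1, the gcd can only stay the same or decrease.

Answer: no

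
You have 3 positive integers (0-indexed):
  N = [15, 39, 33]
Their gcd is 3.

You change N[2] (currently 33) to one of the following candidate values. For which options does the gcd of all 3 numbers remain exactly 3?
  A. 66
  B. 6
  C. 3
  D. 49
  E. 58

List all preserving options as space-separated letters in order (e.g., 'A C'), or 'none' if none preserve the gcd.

Answer: A B C

Derivation:
Old gcd = 3; gcd of others (without N[2]) = 3
New gcd for candidate v: gcd(3, v). Preserves old gcd iff gcd(3, v) = 3.
  Option A: v=66, gcd(3,66)=3 -> preserves
  Option B: v=6, gcd(3,6)=3 -> preserves
  Option C: v=3, gcd(3,3)=3 -> preserves
  Option D: v=49, gcd(3,49)=1 -> changes
  Option E: v=58, gcd(3,58)=1 -> changes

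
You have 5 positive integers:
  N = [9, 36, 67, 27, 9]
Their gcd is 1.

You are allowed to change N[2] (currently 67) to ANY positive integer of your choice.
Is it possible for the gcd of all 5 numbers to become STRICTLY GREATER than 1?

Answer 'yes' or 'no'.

Current gcd = 1
gcd of all OTHER numbers (without N[2]=67): gcd([9, 36, 27, 9]) = 9
The new gcd after any change is gcd(9, new_value).
This can be at most 9.
Since 9 > old gcd 1, the gcd CAN increase (e.g., set N[2] = 9).

Answer: yes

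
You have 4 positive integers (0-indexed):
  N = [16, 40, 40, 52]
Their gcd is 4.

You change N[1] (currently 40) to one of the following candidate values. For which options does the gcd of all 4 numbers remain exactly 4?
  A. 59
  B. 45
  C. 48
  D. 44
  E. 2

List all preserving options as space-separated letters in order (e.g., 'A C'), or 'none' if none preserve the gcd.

Old gcd = 4; gcd of others (without N[1]) = 4
New gcd for candidate v: gcd(4, v). Preserves old gcd iff gcd(4, v) = 4.
  Option A: v=59, gcd(4,59)=1 -> changes
  Option B: v=45, gcd(4,45)=1 -> changes
  Option C: v=48, gcd(4,48)=4 -> preserves
  Option D: v=44, gcd(4,44)=4 -> preserves
  Option E: v=2, gcd(4,2)=2 -> changes

Answer: C D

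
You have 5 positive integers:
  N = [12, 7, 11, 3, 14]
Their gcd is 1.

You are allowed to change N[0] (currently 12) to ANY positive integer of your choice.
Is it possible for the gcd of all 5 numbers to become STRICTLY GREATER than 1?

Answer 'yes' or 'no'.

Current gcd = 1
gcd of all OTHER numbers (without N[0]=12): gcd([7, 11, 3, 14]) = 1
The new gcd after any change is gcd(1, new_value).
This can be at most 1.
Since 1 = old gcd 1, the gcd can only stay the same or decrease.

Answer: no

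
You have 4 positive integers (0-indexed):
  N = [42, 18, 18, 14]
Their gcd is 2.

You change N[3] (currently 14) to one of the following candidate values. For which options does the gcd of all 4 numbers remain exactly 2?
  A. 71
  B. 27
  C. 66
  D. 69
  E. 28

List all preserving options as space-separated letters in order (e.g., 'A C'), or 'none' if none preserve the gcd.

Answer: E

Derivation:
Old gcd = 2; gcd of others (without N[3]) = 6
New gcd for candidate v: gcd(6, v). Preserves old gcd iff gcd(6, v) = 2.
  Option A: v=71, gcd(6,71)=1 -> changes
  Option B: v=27, gcd(6,27)=3 -> changes
  Option C: v=66, gcd(6,66)=6 -> changes
  Option D: v=69, gcd(6,69)=3 -> changes
  Option E: v=28, gcd(6,28)=2 -> preserves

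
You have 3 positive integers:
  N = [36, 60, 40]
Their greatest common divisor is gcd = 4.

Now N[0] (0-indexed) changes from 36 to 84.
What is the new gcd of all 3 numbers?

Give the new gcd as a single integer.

Numbers: [36, 60, 40], gcd = 4
Change: index 0, 36 -> 84
gcd of the OTHER numbers (without index 0): gcd([60, 40]) = 20
New gcd = gcd(g_others, new_val) = gcd(20, 84) = 4

Answer: 4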